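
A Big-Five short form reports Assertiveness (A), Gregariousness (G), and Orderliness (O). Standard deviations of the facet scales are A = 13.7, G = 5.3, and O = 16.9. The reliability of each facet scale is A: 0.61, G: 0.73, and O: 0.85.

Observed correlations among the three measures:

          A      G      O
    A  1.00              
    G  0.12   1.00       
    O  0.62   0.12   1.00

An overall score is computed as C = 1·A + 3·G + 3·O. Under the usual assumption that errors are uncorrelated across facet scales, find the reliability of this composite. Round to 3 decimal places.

Var(C) = 13.7² + 3²·5.3² + 3²·16.9² + 2·[3·13.7·5.3·0.12 + 3·13.7·16.9·0.62 + 9·5.3·16.9·0.12] = 3010.99 + 1107.04 = 4118.03.
Because errors are independent across components, Cov(Tᵢ,Tⱼ) = Cov(Xᵢ,Xⱼ); the off-diagonal part of the true-score variance is the same as above.
True-score variance = [13.7²·0.61 + 3²·5.3²·0.73 + 3²·16.9²·0.85] + 1107.04 = 2483.96 + 1107.04 = 3591.
Reliability = 3591 / 4118.03 = 0.872.

0.872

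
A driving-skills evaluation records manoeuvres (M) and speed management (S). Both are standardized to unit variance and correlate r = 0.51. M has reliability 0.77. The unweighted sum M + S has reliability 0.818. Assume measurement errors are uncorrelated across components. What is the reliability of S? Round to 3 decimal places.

Var(M+S) = 2 + 2·0.51 = 3.020.
True-score variance = ρ_M + ρ_S + 2·0.51, so 0.818 = (0.77 + ρ_S + 1.02) / 3.020.
ρ_S = 0.818·3.020 − 0.77 − 1.02 = 0.680.

0.680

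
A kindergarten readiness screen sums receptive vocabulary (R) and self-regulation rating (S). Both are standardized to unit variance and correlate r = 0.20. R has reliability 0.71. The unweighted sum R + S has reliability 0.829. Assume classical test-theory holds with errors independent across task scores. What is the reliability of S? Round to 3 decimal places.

0.880

Var(R+S) = 2 + 2·0.20 = 2.400.
True-score variance = ρ_R + ρ_S + 2·0.20, so 0.829 = (0.71 + ρ_S + 0.40) / 2.400.
ρ_S = 0.829·2.400 − 0.71 − 0.40 = 0.880.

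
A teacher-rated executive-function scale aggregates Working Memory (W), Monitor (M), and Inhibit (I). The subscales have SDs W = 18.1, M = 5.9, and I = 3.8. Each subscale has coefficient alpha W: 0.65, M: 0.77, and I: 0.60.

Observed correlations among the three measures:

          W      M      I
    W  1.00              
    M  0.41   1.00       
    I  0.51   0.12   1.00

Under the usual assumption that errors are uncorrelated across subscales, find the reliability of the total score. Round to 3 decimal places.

0.762

Var(W+M+I) = 18.1² + 5.9² + 3.8² + 2·[18.1·5.9·0.41 + 18.1·3.8·0.51 + 5.9·3.8·0.12] = 376.86 + 163.104 = 539.964.
With uncorrelated errors the cross-covariances are all true-score covariance, so they carry over unchanged; only the diagonal terms shrink to ρᵢσᵢ².
True-score variance = [18.1²·0.65 + 5.9²·0.77 + 3.8²·0.60] + 163.104 = 248.414 + 163.104 = 411.518.
Reliability = 411.518 / 539.964 = 0.762.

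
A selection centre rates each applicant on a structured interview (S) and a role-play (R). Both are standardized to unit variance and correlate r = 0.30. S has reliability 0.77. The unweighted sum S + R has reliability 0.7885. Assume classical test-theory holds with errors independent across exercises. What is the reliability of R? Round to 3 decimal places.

Var(S+R) = 2 + 2·0.30 = 2.600.
True-score variance = ρ_S + ρ_R + 2·0.30, so 0.7885 = (0.77 + ρ_R + 0.60) / 2.600.
ρ_R = 0.7885·2.600 − 0.77 − 0.60 = 0.680.

0.680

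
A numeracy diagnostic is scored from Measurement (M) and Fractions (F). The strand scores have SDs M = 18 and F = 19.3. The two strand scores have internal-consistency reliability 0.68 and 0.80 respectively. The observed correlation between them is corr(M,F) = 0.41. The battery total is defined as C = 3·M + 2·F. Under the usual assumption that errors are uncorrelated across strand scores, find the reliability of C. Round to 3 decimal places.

Var(C) = 3²·18² + 2²·19.3² + 2·[6·18·19.3·0.41] = 4405.96 + 1709.21 = 6115.17.
Because errors are independent across components, Cov(Tᵢ,Tⱼ) = Cov(Xᵢ,Xⱼ); the off-diagonal part of the true-score variance is the same as above.
True-score variance = [3²·18²·0.68 + 2²·19.3²·0.80] + 1709.21 = 3174.85 + 1709.21 = 4884.06.
Reliability = 4884.06 / 6115.17 = 0.799.

0.799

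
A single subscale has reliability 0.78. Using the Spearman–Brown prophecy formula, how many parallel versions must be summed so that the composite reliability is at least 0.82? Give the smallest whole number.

2

k ≥ ρ*(1−ρ₁)/(ρ₁(1−ρ*)) = 0.82·0.22 / (0.78·0.18) = 1.285.
Smallest integer k = 2.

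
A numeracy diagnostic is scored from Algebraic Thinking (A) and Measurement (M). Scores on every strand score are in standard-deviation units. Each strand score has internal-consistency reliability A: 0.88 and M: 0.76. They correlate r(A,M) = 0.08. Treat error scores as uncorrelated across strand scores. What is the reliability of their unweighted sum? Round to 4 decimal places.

0.8333

Var(A+M) = 2 + 2·[0.08] = 2 + 0.16 = 2.16.
Because errors are independent across components, Cov(Tᵢ,Tⱼ) = Cov(Xᵢ,Xⱼ); the off-diagonal part of the true-score variance is the same as above.
True-score variance = [0.88 + 0.76] + 0.16 = 1.64 + 0.16 = 1.8.
Reliability = 1.8 / 2.16 = 0.8333.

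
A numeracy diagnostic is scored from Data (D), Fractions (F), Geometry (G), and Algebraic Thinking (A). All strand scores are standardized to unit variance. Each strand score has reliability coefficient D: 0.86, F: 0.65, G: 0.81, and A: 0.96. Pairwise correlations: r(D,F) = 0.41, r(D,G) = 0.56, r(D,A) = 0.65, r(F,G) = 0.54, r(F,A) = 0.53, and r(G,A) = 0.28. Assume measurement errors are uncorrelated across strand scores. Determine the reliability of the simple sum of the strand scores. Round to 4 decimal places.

Var(D+F+G+A) = 4 + 2·[0.41 + 0.56 + 0.65 + 0.54 + 0.53 + 0.28] = 4 + 5.94 = 9.94.
Under uncorrelated errors the observed covariances equal the true-score covariances, so only the own-variance terms attenuate.
True-score variance = [0.86 + 0.65 + 0.81 + 0.96] + 5.94 = 3.28 + 5.94 = 9.22.
Reliability = 9.22 / 9.94 = 0.9276.

0.9276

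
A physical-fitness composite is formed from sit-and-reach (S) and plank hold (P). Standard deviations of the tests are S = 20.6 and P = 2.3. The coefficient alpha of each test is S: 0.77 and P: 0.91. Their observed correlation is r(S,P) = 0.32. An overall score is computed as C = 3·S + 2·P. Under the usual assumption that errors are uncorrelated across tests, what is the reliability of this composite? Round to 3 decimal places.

0.781

Var(C) = 3²·20.6² + 2²·2.3² + 2·[6·20.6·2.3·0.32] = 3840.4 + 181.939 = 4022.34.
Under uncorrelated errors the observed covariances equal the true-score covariances, so only the own-variance terms attenuate.
True-score variance = [3²·20.6²·0.77 + 2²·2.3²·0.91] + 181.939 = 2960.07 + 181.939 = 3142.01.
Reliability = 3142.01 / 4022.34 = 0.781.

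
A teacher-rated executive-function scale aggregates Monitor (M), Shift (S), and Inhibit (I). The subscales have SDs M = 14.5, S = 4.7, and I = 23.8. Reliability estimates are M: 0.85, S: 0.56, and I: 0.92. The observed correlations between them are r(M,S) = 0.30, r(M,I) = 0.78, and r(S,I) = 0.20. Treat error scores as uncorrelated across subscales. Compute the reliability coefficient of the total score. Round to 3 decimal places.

0.939

Var(M+S+I) = 14.5² + 4.7² + 23.8² + 2·[14.5·4.7·0.30 + 14.5·23.8·0.78 + 4.7·23.8·0.20] = 798.78 + 623.99 = 1422.77.
Because errors are independent across components, Cov(Tᵢ,Tⱼ) = Cov(Xᵢ,Xⱼ); the off-diagonal part of the true-score variance is the same as above.
True-score variance = [14.5²·0.85 + 4.7²·0.56 + 23.8²·0.92] + 623.99 = 712.208 + 623.99 = 1336.2.
Reliability = 1336.2 / 1422.77 = 0.939.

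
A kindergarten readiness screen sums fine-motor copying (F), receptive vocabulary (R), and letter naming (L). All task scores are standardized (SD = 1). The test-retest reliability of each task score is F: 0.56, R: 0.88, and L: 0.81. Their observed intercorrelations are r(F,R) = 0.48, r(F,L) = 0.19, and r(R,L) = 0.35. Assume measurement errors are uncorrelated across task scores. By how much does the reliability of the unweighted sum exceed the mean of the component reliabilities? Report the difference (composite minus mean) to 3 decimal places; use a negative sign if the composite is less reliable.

0.101

Var(sum) = 3 + 2.04 = 5.04; true-score variance = 2.25 + 2.04 = 4.29; composite reliability = 0.8512.
Mean component reliability = 0.7500.
Difference = 0.8512 − 0.7500 = 0.101.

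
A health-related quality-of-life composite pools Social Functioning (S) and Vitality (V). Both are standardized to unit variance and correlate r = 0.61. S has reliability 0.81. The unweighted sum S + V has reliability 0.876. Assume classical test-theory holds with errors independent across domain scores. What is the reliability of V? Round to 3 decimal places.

0.791

Var(S+V) = 2 + 2·0.61 = 3.220.
True-score variance = ρ_S + ρ_V + 2·0.61, so 0.876 = (0.81 + ρ_V + 1.22) / 3.220.
ρ_V = 0.876·3.220 − 0.81 − 1.22 = 0.791.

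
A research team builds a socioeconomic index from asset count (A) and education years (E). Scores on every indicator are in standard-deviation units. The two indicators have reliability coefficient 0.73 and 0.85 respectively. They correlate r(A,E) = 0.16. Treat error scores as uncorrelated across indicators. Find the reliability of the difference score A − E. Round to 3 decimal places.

0.750

Var(A−E) = 1 + 1 − 2·0.16 = 2 − 0.32 = 1.68.
With uncorrelated errors the cross-covariances are all true-score covariance, so they carry over unchanged; only the diagonal terms shrink to ρᵢσᵢ².
True-score variance = [0.73 + 0.85] − 0.32 = 1.58 − 0.32 = 1.26.
Reliability = 1.26 / 1.68 = 0.750.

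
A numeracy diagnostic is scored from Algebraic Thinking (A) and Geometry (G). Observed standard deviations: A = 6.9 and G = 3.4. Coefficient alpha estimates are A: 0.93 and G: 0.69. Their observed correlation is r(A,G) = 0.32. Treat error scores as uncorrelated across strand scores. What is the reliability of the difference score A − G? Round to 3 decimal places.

Var(A−G) = 6.9² + 3.4² − 2·6.9·3.4·0.32 = 59.17 − 15.0144 = 44.1556.
Because errors are independent across components, Cov(Tᵢ,Tⱼ) = Cov(Xᵢ,Xⱼ); the off-diagonal part of the true-score variance is the same as above.
True-score variance = [6.9²·0.93 + 3.4²·0.69] − 15.0144 = 52.2537 − 15.0144 = 37.2393.
Reliability = 37.2393 / 44.1556 = 0.843.

0.843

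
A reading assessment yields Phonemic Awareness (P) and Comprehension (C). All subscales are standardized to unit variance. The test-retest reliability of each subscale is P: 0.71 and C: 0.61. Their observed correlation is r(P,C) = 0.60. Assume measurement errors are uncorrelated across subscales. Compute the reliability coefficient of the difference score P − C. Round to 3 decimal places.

Var(P−C) = 1 + 1 − 2·0.60 = 2 − 1.2 = 0.8.
Because errors are independent across components, Cov(Tᵢ,Tⱼ) = Cov(Xᵢ,Xⱼ); the off-diagonal part of the true-score variance is the same as above.
True-score variance = [0.71 + 0.61] − 1.2 = 1.32 − 1.2 = 0.12.
Reliability = 0.12 / 0.8 = 0.150.

0.150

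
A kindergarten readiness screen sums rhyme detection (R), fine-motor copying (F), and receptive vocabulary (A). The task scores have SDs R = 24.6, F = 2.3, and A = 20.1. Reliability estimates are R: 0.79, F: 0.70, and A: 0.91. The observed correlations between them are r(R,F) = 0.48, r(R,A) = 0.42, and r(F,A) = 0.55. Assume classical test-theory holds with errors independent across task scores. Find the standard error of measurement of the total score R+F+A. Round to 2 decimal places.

12.85

Var(total) = 1014.46 + 520.516 = 1534.98.
True-score variance = 849.429 + 520.516 = 1369.94, so reliability = 0.8925.
Error variance = 1534.98 − 1369.94 = 165.032; SEM = √165.032 = 12.85.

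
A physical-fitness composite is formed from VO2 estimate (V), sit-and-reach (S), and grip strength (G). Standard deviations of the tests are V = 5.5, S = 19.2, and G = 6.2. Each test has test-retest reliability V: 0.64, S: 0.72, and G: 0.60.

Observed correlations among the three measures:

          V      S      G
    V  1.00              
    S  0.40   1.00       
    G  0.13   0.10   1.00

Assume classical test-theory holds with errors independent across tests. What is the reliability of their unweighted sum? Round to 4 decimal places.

Var(V+S+G) = 5.5² + 19.2² + 6.2² + 2·[5.5·19.2·0.40 + 5.5·6.2·0.13 + 19.2·6.2·0.10] = 437.33 + 117.154 = 554.484.
Because errors are independent across components, Cov(Tᵢ,Tⱼ) = Cov(Xᵢ,Xⱼ); the off-diagonal part of the true-score variance is the same as above.
True-score variance = [5.5²·0.64 + 19.2²·0.72 + 6.2²·0.60] + 117.154 = 307.845 + 117.154 = 424.999.
Reliability = 424.999 / 554.484 = 0.7665.

0.7665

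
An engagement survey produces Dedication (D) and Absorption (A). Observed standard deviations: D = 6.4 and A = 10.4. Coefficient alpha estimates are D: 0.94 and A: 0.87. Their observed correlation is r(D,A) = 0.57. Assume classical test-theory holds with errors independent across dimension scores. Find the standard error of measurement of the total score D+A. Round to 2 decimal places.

4.06

Var(total) = 149.12 + 75.8784 = 224.998.
True-score variance = 132.602 + 75.8784 = 208.48, so reliability = 0.9266.
Error variance = 224.998 − 208.48 = 16.5184; SEM = √16.5184 = 4.06.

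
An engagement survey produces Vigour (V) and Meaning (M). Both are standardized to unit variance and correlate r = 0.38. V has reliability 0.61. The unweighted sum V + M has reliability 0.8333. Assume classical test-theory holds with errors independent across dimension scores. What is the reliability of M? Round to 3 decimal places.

0.930

Var(V+M) = 2 + 2·0.38 = 2.760.
True-score variance = ρ_V + ρ_M + 2·0.38, so 0.8333 = (0.61 + ρ_M + 0.76) / 2.760.
ρ_M = 0.8333·2.760 − 0.61 − 0.76 = 0.930.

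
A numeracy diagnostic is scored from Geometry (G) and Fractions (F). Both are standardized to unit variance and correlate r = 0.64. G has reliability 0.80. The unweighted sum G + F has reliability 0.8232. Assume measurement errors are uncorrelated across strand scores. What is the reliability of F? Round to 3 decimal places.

Var(G+F) = 2 + 2·0.64 = 3.280.
True-score variance = ρ_G + ρ_F + 2·0.64, so 0.8232 = (0.80 + ρ_F + 1.28) / 3.280.
ρ_F = 0.8232·3.280 − 0.80 − 1.28 = 0.620.

0.620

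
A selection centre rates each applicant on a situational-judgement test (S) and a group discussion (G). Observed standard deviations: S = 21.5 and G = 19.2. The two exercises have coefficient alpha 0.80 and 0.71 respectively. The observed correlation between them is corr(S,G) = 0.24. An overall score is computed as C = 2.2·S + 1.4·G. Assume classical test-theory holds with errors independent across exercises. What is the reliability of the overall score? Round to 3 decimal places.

0.816

Var(C) = 2.2²·21.5² + 1.4²·19.2² + 2·[3.08·21.5·19.2·0.24] = 2959.82 + 610.284 = 3570.11.
With uncorrelated errors the cross-covariances are all true-score covariance, so they carry over unchanged; only the diagonal terms shrink to ρᵢσᵢ².
True-score variance = [2.2²·21.5²·0.80 + 1.4²·19.2²·0.71] + 610.284 = 2302.83 + 610.284 = 2913.11.
Reliability = 2913.11 / 3570.11 = 0.816.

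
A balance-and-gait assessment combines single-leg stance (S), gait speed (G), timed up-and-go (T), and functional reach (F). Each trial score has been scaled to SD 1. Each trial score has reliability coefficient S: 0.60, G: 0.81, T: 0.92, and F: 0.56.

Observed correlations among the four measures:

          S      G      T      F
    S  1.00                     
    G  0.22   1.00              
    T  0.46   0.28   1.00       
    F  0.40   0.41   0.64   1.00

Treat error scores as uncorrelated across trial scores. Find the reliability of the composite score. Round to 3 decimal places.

0.874

Var(S+G+T+F) = 4 + 2·[0.22 + 0.46 + 0.40 + 0.28 + 0.41 + 0.64] = 4 + 4.82 = 8.82.
Because errors are independent across components, Cov(Tᵢ,Tⱼ) = Cov(Xᵢ,Xⱼ); the off-diagonal part of the true-score variance is the same as above.
True-score variance = [0.60 + 0.81 + 0.92 + 0.56] + 4.82 = 2.89 + 4.82 = 7.71.
Reliability = 7.71 / 8.82 = 0.874.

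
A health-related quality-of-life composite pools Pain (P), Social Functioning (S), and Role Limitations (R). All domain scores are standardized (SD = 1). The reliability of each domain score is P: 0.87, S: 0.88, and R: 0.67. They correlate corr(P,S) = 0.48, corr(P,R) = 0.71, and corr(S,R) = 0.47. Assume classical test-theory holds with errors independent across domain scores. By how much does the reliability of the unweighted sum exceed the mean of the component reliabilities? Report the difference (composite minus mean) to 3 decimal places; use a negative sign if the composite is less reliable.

0.102

Var(sum) = 3 + 3.32 = 6.32; true-score variance = 2.42 + 3.32 = 5.74; composite reliability = 0.9082.
Mean component reliability = 0.8067.
Difference = 0.9082 − 0.8067 = 0.102.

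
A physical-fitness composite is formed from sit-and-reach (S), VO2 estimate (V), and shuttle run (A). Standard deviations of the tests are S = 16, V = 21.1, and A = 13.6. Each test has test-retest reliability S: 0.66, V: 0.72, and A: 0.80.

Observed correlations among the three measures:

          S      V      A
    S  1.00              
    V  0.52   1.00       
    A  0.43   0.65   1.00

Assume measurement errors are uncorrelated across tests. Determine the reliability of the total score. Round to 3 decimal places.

0.862

Var(S+V+A) = 16² + 21.1² + 13.6² + 2·[16·21.1·0.52 + 16·13.6·0.43 + 21.1·13.6·0.65] = 886.17 + 911.288 = 1797.46.
With uncorrelated errors the cross-covariances are all true-score covariance, so they carry over unchanged; only the diagonal terms shrink to ρᵢσᵢ².
True-score variance = [16²·0.66 + 21.1²·0.72 + 13.6²·0.80] + 911.288 = 637.479 + 911.288 = 1548.77.
Reliability = 1548.77 / 1797.46 = 0.862.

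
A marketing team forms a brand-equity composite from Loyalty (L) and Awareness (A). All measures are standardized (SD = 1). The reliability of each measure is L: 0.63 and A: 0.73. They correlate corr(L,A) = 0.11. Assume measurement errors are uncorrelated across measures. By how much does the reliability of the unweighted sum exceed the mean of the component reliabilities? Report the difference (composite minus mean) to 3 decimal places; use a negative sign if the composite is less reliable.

0.032

Var(sum) = 2 + 0.22 = 2.22; true-score variance = 1.36 + 0.22 = 1.58; composite reliability = 0.7117.
Mean component reliability = 0.6800.
Difference = 0.7117 − 0.6800 = 0.032.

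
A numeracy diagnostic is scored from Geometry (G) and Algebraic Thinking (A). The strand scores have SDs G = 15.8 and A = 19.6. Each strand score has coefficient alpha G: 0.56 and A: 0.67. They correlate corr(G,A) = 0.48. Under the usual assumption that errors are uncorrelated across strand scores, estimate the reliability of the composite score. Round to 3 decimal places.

0.746

Var(G+A) = 15.8² + 19.6² + 2·[15.8·19.6·0.48] = 633.8 + 297.293 = 931.093.
Because errors are independent across components, Cov(Tᵢ,Tⱼ) = Cov(Xᵢ,Xⱼ); the off-diagonal part of the true-score variance is the same as above.
True-score variance = [15.8²·0.56 + 19.6²·0.67] + 297.293 = 397.186 + 297.293 = 694.478.
Reliability = 694.478 / 931.093 = 0.746.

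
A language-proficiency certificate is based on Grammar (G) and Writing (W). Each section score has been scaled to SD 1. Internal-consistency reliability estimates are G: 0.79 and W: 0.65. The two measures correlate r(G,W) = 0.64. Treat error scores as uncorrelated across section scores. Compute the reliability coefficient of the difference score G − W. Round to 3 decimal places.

Var(G−W) = 1 + 1 − 2·0.64 = 2 − 1.28 = 0.72.
With uncorrelated errors the cross-covariances are all true-score covariance, so they carry over unchanged; only the diagonal terms shrink to ρᵢσᵢ².
True-score variance = [0.79 + 0.65] − 1.28 = 1.44 − 1.28 = 0.16.
Reliability = 0.16 / 0.72 = 0.222.

0.222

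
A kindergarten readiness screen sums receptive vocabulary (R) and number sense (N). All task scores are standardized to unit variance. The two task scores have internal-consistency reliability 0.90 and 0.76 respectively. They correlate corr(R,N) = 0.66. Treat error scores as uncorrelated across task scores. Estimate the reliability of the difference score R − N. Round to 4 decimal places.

0.5000

Var(R−N) = 1 + 1 − 2·0.66 = 2 − 1.32 = 0.68.
Under uncorrelated errors the observed covariances equal the true-score covariances, so only the own-variance terms attenuate.
True-score variance = [0.90 + 0.76] − 1.32 = 1.66 − 1.32 = 0.34.
Reliability = 0.34 / 0.68 = 0.5000.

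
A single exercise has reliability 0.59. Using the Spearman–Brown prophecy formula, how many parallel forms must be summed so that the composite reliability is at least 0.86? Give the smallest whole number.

5

k ≥ ρ*(1−ρ₁)/(ρ₁(1−ρ*)) = 0.86·0.41 / (0.59·0.14) = 4.269.
Smallest integer k = 5.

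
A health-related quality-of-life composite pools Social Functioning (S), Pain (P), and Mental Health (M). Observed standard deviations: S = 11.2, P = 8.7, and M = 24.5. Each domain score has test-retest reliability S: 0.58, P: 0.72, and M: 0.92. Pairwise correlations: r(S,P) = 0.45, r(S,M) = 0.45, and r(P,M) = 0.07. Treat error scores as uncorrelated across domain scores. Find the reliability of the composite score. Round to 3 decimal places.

Var(S+P+M) = 11.2² + 8.7² + 24.5² + 2·[11.2·8.7·0.45 + 11.2·24.5·0.45 + 8.7·24.5·0.07] = 801.38 + 364.497 = 1165.88.
Because errors are independent across components, Cov(Tᵢ,Tⱼ) = Cov(Xᵢ,Xⱼ); the off-diagonal part of the true-score variance is the same as above.
True-score variance = [11.2²·0.58 + 8.7²·0.72 + 24.5²·0.92] + 364.497 = 679.482 + 364.497 = 1043.98.
Reliability = 1043.98 / 1165.88 = 0.895.

0.895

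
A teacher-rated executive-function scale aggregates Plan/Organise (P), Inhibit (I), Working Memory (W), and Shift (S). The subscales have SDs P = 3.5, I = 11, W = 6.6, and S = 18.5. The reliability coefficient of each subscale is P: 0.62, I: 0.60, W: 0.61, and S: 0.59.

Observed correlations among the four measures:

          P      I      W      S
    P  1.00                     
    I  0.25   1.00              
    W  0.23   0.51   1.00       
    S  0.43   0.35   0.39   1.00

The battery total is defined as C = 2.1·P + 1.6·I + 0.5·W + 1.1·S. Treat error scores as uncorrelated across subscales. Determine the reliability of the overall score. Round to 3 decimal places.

Var(C) = 2.1²·3.5² + 1.6²·11² + 0.5²·6.6² + 1.1²·18.5² + 2·[3.36·3.5·11·0.25 + 1.05·3.5·6.6·0.23 + 2.31·3.5·18.5·0.43 + 0.8·11·6.6·0.51 + 1.76·11·18.5·0.35 + 0.55·6.6·18.5·0.39] = 788.795 + 566.804 = 1355.6.
With uncorrelated errors the cross-covariances are all true-score covariance, so they carry over unchanged; only the diagonal terms shrink to ρᵢσᵢ².
True-score variance = [2.1²·3.5²·0.62 + 1.6²·11²·0.60 + 0.5²·6.6²·0.61 + 1.1²·18.5²·0.59] + 566.804 = 470.325 + 566.804 = 1037.13.
Reliability = 1037.13 / 1355.6 = 0.765.

0.765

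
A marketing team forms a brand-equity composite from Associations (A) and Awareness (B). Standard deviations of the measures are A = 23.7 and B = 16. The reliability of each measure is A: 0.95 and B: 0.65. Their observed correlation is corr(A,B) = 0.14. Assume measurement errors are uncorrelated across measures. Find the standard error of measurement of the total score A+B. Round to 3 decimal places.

Var(total) = 817.69 + 106.176 = 923.866.
True-score variance = 700.005 + 106.176 = 806.181, so reliability = 0.8726.
Error variance = 923.866 − 806.181 = 117.685; SEM = √117.685 = 10.848.

10.848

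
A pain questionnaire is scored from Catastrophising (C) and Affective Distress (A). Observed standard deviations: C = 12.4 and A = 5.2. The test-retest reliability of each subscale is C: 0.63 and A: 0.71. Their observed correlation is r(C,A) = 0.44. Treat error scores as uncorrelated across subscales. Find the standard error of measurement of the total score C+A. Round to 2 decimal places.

Var(total) = 180.8 + 56.7424 = 237.542.
True-score variance = 116.067 + 56.7424 = 172.81, so reliability = 0.7275.
Error variance = 237.542 − 172.81 = 64.7328; SEM = √64.7328 = 8.05.

8.05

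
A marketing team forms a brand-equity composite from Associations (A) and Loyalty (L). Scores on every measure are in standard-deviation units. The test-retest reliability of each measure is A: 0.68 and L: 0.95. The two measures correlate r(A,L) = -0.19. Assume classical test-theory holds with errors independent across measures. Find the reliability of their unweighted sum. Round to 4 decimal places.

Var(A+L) = 2 + 2·[(-0.19)] = 2 − 0.38 = 1.62.
Because errors are independent across components, Cov(Tᵢ,Tⱼ) = Cov(Xᵢ,Xⱼ); the off-diagonal part of the true-score variance is the same as above.
True-score variance = [0.68 + 0.95] − 0.38 = 1.63 − 0.38 = 1.25.
Reliability = 1.25 / 1.62 = 0.7716.

0.7716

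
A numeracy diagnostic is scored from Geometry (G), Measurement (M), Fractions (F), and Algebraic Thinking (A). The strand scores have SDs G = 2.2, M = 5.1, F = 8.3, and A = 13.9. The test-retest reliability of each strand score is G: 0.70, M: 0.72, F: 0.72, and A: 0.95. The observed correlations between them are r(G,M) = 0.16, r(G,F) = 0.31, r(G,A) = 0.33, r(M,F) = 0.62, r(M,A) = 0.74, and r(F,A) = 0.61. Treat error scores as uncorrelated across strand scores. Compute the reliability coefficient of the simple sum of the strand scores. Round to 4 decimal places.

0.9398

Var(G+M+F+A) = 2.2² + 5.1² + 8.3² + 13.9² + 2·[2.2·5.1·0.16 + 2.2·8.3·0.31 + 2.2·13.9·0.33 + 5.1·8.3·0.62 + 5.1·13.9·0.74 + 8.3·13.9·0.61] = 292.95 + 333.252 = 626.202.
With uncorrelated errors the cross-covariances are all true-score covariance, so they carry over unchanged; only the diagonal terms shrink to ρᵢσᵢ².
True-score variance = [2.2²·0.70 + 5.1²·0.72 + 8.3²·0.72 + 13.9²·0.95] + 333.252 = 255.266 + 333.252 = 588.518.
Reliability = 588.518 / 626.202 = 0.9398.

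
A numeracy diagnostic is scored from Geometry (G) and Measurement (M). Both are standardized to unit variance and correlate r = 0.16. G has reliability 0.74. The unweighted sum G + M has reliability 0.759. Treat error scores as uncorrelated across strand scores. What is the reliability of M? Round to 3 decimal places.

0.701

Var(G+M) = 2 + 2·0.16 = 2.320.
True-score variance = ρ_G + ρ_M + 2·0.16, so 0.759 = (0.74 + ρ_M + 0.32) / 2.320.
ρ_M = 0.759·2.320 − 0.74 − 0.32 = 0.701.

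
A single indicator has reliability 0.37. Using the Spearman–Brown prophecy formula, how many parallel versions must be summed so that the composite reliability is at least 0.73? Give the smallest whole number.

5

k ≥ ρ*(1−ρ₁)/(ρ₁(1−ρ*)) = 0.73·0.63 / (0.37·0.27) = 4.604.
Smallest integer k = 5.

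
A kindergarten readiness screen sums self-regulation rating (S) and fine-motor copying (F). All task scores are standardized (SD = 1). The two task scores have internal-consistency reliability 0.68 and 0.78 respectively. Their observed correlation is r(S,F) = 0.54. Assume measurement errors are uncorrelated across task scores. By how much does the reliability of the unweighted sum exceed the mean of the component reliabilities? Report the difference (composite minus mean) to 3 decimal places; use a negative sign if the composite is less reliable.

Var(sum) = 2 + 1.08 = 3.08; true-score variance = 1.46 + 1.08 = 2.54; composite reliability = 0.8247.
Mean component reliability = 0.7300.
Difference = 0.8247 − 0.7300 = 0.095.

0.095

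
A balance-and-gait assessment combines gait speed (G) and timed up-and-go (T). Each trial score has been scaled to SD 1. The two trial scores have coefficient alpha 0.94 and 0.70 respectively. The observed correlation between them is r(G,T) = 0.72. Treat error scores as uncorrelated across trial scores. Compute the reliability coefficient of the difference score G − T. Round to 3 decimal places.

Var(G−T) = 1 + 1 − 2·0.72 = 2 − 1.44 = 0.56.
Under uncorrelated errors the observed covariances equal the true-score covariances, so only the own-variance terms attenuate.
True-score variance = [0.94 + 0.70] − 1.44 = 1.64 − 1.44 = 0.2.
Reliability = 0.2 / 0.56 = 0.357.

0.357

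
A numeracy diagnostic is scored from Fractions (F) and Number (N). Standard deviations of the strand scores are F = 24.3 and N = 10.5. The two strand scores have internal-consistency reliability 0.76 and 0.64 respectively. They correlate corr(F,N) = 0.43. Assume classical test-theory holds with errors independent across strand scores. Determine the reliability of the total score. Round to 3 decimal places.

0.803

Var(F+N) = 24.3² + 10.5² + 2·[24.3·10.5·0.43] = 700.74 + 219.429 = 920.169.
With uncorrelated errors the cross-covariances are all true-score covariance, so they carry over unchanged; only the diagonal terms shrink to ρᵢσᵢ².
True-score variance = [24.3²·0.76 + 10.5²·0.64] + 219.429 = 519.332 + 219.429 = 738.761.
Reliability = 738.761 / 920.169 = 0.803.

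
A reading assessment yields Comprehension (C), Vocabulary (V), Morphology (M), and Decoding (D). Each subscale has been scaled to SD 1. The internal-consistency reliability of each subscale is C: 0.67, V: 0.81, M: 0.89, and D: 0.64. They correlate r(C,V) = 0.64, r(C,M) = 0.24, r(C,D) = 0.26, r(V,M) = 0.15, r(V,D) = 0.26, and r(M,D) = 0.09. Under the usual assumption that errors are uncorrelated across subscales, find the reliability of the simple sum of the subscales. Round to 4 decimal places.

Var(C+V+M+D) = 4 + 2·[0.64 + 0.24 + 0.26 + 0.15 + 0.26 + 0.09] = 4 + 3.28 = 7.28.
With uncorrelated errors the cross-covariances are all true-score covariance, so they carry over unchanged; only the diagonal terms shrink to ρᵢσᵢ².
True-score variance = [0.67 + 0.81 + 0.89 + 0.64] + 3.28 = 3.01 + 3.28 = 6.29.
Reliability = 6.29 / 7.28 = 0.8640.

0.8640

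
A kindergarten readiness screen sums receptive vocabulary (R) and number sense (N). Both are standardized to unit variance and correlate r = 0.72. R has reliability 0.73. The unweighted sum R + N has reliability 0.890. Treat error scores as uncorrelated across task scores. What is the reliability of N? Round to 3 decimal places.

0.892

Var(R+N) = 2 + 2·0.72 = 3.440.
True-score variance = ρ_R + ρ_N + 2·0.72, so 0.890 = (0.73 + ρ_N + 1.44) / 3.440.
ρ_N = 0.890·3.440 − 0.73 − 1.44 = 0.892.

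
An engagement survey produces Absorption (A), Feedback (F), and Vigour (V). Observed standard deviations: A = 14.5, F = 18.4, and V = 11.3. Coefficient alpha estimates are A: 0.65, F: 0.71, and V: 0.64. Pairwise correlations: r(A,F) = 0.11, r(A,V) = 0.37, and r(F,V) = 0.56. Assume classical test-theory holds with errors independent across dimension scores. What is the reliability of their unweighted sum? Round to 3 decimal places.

0.800

Var(A+F+V) = 14.5² + 18.4² + 11.3² + 2·[14.5·18.4·0.11 + 14.5·11.3·0.37 + 18.4·11.3·0.56] = 676.5 + 412.815 = 1089.32.
With uncorrelated errors the cross-covariances are all true-score covariance, so they carry over unchanged; only the diagonal terms shrink to ρᵢσᵢ².
True-score variance = [14.5²·0.65 + 18.4²·0.71 + 11.3²·0.64] + 412.815 = 458.762 + 412.815 = 871.577.
Reliability = 871.577 / 1089.32 = 0.800.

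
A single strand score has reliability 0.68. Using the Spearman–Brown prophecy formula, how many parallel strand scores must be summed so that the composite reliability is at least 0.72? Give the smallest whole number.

k ≥ ρ*(1−ρ₁)/(ρ₁(1−ρ*)) = 0.72·0.32 / (0.68·0.28) = 1.210.
Smallest integer k = 2.

2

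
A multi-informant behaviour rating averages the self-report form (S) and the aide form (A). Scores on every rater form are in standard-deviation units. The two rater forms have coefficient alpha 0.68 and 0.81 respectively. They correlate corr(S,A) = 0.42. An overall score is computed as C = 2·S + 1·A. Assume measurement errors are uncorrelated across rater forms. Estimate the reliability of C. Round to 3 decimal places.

Var(C) = 2² + 1 + 2·[2·0.42] = 5 + 1.68 = 6.68.
Under uncorrelated errors the observed covariances equal the true-score covariances, so only the own-variance terms attenuate.
True-score variance = [2²·0.68 + 0.81] + 1.68 = 3.53 + 1.68 = 5.21.
Reliability = 5.21 / 6.68 = 0.780.

0.780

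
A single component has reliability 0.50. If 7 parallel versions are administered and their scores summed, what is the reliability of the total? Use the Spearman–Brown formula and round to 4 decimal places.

0.8750

ρ_k = kρ / (1 + (k−1)ρ) = 7·0.50 / (1 + 6·0.50) = 3.500 / 4.000 = 0.8750.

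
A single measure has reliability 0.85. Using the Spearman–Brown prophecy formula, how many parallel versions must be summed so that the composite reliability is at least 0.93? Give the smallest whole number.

3

k ≥ ρ*(1−ρ₁)/(ρ₁(1−ρ*)) = 0.93·0.15 / (0.85·0.07) = 2.345.
Smallest integer k = 3.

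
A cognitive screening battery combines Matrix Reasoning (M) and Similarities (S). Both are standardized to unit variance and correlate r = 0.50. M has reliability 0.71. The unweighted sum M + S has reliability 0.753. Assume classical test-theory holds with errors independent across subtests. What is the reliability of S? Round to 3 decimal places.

Var(M+S) = 2 + 2·0.50 = 3.000.
True-score variance = ρ_M + ρ_S + 2·0.50, so 0.753 = (0.71 + ρ_S + 1.00) / 3.000.
ρ_S = 0.753·3.000 − 0.71 − 1.00 = 0.549.

0.549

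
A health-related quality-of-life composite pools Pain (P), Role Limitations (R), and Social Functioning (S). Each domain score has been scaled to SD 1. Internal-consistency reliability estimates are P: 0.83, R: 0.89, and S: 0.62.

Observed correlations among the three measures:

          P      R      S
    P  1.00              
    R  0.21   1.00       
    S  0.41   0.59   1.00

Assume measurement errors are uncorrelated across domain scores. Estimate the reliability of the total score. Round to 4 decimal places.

0.8782

Var(P+R+S) = 3 + 2·[0.21 + 0.41 + 0.59] = 3 + 2.42 = 5.42.
With uncorrelated errors the cross-covariances are all true-score covariance, so they carry over unchanged; only the diagonal terms shrink to ρᵢσᵢ².
True-score variance = [0.83 + 0.89 + 0.62] + 2.42 = 2.34 + 2.42 = 4.76.
Reliability = 4.76 / 5.42 = 0.8782.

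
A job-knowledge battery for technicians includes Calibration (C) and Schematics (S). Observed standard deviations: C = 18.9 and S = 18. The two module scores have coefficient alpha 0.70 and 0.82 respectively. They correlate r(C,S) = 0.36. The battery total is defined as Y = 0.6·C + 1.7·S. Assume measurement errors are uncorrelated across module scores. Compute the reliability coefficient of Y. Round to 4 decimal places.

Var(Y) = 0.6²·18.9² + 1.7²·18² + 2·[1.02·18.9·18·0.36] = 1064.96 + 249.843 = 1314.8.
Under uncorrelated errors the observed covariances equal the true-score covariances, so only the own-variance terms attenuate.
True-score variance = [0.6²·18.9²·0.70 + 1.7²·18²·0.82] + 249.843 = 857.832 + 249.843 = 1107.67.
Reliability = 1107.67 / 1314.8 = 0.8425.

0.8425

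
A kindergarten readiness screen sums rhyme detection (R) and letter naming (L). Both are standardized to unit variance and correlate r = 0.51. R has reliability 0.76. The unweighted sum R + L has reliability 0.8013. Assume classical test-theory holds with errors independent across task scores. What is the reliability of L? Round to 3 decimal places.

0.640

Var(R+L) = 2 + 2·0.51 = 3.020.
True-score variance = ρ_R + ρ_L + 2·0.51, so 0.8013 = (0.76 + ρ_L + 1.02) / 3.020.
ρ_L = 0.8013·3.020 − 0.76 − 1.02 = 0.640.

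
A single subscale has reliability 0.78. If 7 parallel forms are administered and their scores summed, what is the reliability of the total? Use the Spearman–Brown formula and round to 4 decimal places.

0.9613

ρ_k = kρ / (1 + (k−1)ρ) = 7·0.78 / (1 + 6·0.78) = 5.460 / 5.680 = 0.9613.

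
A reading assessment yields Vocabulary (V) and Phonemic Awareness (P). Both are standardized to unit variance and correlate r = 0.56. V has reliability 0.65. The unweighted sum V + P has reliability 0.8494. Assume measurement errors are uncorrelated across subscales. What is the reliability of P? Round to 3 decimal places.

0.880

Var(V+P) = 2 + 2·0.56 = 3.120.
True-score variance = ρ_V + ρ_P + 2·0.56, so 0.8494 = (0.65 + ρ_P + 1.12) / 3.120.
ρ_P = 0.8494·3.120 − 0.65 − 1.12 = 0.880.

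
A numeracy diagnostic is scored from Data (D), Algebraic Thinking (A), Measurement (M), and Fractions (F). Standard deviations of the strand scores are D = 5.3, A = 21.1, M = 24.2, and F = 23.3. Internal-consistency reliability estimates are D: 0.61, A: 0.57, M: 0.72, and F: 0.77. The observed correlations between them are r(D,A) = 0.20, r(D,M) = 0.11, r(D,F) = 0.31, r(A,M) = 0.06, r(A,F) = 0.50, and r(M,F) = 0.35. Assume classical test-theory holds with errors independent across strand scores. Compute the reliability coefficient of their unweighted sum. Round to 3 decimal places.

0.818

Var(D+A+M+F) = 5.3² + 21.1² + 24.2² + 23.3² + 2·[5.3·21.1·0.20 + 5.3·24.2·0.11 + 5.3·23.3·0.31 + 21.1·24.2·0.06 + 21.1·23.3·0.50 + 24.2·23.3·0.35] = 1601.83 + 1097.12 = 2698.95.
Because errors are independent across components, Cov(Tᵢ,Tⱼ) = Cov(Xᵢ,Xⱼ); the off-diagonal part of the true-score variance is the same as above.
True-score variance = [5.3²·0.61 + 21.1²·0.57 + 24.2²·0.72 + 23.3²·0.77] + 1097.12 = 1110.59 + 1097.12 = 2207.71.
Reliability = 2207.71 / 2698.95 = 0.818.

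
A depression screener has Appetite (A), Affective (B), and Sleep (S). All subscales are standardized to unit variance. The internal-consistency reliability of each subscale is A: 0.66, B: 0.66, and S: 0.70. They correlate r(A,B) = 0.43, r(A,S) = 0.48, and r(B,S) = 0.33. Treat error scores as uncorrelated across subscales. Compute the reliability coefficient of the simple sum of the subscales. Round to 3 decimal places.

0.821

Var(A+B+S) = 3 + 2·[0.43 + 0.48 + 0.33] = 3 + 2.48 = 5.48.
Because errors are independent across components, Cov(Tᵢ,Tⱼ) = Cov(Xᵢ,Xⱼ); the off-diagonal part of the true-score variance is the same as above.
True-score variance = [0.66 + 0.66 + 0.70] + 2.48 = 2.02 + 2.48 = 4.5.
Reliability = 4.5 / 5.48 = 0.821.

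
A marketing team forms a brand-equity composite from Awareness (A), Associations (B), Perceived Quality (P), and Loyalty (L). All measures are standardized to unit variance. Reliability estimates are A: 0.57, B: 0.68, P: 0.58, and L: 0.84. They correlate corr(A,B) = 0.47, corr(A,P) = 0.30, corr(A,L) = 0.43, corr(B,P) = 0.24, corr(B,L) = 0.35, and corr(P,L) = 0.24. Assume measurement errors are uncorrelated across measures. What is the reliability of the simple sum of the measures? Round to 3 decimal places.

0.835

Var(A+B+P+L) = 4 + 2·[0.47 + 0.30 + 0.43 + 0.24 + 0.35 + 0.24] = 4 + 4.06 = 8.06.
Under uncorrelated errors the observed covariances equal the true-score covariances, so only the own-variance terms attenuate.
True-score variance = [0.57 + 0.68 + 0.58 + 0.84] + 4.06 = 2.67 + 4.06 = 6.73.
Reliability = 6.73 / 8.06 = 0.835.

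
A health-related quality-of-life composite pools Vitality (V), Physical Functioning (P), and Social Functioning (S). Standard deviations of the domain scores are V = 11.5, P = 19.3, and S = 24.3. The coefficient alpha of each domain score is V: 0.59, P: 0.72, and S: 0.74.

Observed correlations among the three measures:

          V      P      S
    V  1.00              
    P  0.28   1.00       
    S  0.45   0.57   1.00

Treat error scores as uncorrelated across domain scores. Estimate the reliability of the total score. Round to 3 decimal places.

0.844

Var(V+P+S) = 11.5² + 19.3² + 24.3² + 2·[11.5·19.3·0.28 + 11.5·24.3·0.45 + 19.3·24.3·0.57] = 1095.23 + 910.446 = 2005.68.
Because errors are independent across components, Cov(Tᵢ,Tⱼ) = Cov(Xᵢ,Xⱼ); the off-diagonal part of the true-score variance is the same as above.
True-score variance = [11.5²·0.59 + 19.3²·0.72 + 24.3²·0.74] + 910.446 = 783.183 + 910.446 = 1693.63.
Reliability = 1693.63 / 2005.68 = 0.844.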